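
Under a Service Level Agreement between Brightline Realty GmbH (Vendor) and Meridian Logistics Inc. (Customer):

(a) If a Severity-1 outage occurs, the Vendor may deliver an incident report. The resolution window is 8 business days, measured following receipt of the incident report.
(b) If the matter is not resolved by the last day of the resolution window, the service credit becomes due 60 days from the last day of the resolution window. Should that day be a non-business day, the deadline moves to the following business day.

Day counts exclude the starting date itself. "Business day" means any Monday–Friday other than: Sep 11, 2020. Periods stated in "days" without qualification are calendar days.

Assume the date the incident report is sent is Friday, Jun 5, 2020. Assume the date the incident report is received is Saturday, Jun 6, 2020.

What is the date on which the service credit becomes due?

The last day of the resolution window: counting 8 business days from Saturday, Jun 6, 2020 (Jun 8, Jun 9, Jun 10, Jun 11, Jun 12, Jun 15, Jun 16, Jun 17, skipping weekends) reaches Wednesday, Jun 17, 2020.
The date on which the service credit becomes due: 60 calendar days after Jun 17, 2020 is Aug 16, 2020. That falls on a Sunday, so it rolls to the next business day, Monday, Aug 17, 2020.

Aug 17, 2020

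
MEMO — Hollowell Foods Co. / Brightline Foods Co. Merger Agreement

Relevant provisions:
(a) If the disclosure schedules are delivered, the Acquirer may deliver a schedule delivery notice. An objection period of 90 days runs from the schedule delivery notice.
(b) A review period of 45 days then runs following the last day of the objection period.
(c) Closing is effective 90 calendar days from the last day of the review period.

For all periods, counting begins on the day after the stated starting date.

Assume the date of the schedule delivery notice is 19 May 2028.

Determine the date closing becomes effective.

30 December 2028

The last day of the objection period: 90 calendar days after 19 May 2028 is 17 August 2028.
The last day of the review period: 45 calendar days after 17 August 2028 is 1 October 2028.
The date closing becomes effective: 90 calendar days after 1 October 2028 is 30 December 2028.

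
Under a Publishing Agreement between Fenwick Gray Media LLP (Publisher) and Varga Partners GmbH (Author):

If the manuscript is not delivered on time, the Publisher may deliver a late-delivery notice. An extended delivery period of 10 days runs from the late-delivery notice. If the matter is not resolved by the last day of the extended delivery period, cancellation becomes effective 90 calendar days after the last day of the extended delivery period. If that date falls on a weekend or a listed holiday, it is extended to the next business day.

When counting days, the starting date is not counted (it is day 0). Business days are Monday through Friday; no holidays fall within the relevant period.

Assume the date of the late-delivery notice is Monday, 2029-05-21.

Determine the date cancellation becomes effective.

The last day of the extended delivery period: 2029-05-21 + 10 days = 2029-05-31.
The date cancellation becomes effective: 2029-05-31 + 90 days = 2029-08-29. 2029-08-29 is a Wednesday, so no roll-forward applies.

2029-08-29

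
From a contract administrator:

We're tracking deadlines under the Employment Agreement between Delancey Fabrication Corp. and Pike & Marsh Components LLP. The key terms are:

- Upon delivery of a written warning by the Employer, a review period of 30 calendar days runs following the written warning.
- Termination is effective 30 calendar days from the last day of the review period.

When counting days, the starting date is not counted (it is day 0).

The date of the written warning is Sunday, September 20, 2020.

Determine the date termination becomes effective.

November 19, 2020

The last day of the review period: 30 calendar days after September 20, 2020 is October 20, 2020.
Adding 30 calendar days to October 20, 2020 gives November 19, 2020, which is the date termination becomes effective.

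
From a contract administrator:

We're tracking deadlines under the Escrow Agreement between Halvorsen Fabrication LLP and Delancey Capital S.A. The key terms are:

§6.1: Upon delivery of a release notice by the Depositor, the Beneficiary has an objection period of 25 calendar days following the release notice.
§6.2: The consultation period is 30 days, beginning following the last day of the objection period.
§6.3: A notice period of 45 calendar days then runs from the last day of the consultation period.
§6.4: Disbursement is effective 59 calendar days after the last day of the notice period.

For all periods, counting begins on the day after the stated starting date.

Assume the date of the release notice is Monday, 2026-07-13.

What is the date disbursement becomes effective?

2026-12-19

Adding 25 calendar days to 2026-07-13 gives 2026-08-07, which is the last day of the objection period.
The last day of the consultation period: 30 calendar days after 2026-08-07 is 2026-09-06.
The last day of the notice period: 45 calendar days after 2026-09-06 is 2026-10-21.
Adding 59 calendar days to 2026-10-21 gives 2026-12-19, which is the date disbursement becomes effective.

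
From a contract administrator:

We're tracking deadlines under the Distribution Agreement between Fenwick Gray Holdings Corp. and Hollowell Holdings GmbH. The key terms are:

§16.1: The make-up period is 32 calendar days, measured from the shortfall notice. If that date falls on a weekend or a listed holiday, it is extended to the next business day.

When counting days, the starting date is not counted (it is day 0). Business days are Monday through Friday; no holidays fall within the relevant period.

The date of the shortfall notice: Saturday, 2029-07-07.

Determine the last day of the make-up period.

Adding 32 calendar days to 2029-07-07 gives 2029-08-08, which is the last day of the make-up period. 2029-08-08 is a Wednesday, so no roll-forward applies.

2029-08-08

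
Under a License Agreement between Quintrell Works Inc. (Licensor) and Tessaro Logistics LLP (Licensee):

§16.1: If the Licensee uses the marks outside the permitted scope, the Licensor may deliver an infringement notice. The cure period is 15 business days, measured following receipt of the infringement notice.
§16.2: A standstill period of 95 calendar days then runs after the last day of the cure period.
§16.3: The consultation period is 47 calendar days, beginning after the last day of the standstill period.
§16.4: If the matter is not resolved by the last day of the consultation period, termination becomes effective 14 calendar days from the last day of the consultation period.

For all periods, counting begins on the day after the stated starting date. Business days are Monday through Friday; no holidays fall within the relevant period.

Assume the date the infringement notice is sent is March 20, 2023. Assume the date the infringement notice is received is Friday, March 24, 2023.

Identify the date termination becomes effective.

September 17, 2023

From Friday, March 24, 2023, 15 business days (Mar 27, Mar 28, Mar 29, Mar 30, …, Apr 12, Apr 13, Apr 14, skipping weekends) brings us to Friday, April 14, 2023, which is the last day of the cure period.
Adding 95 calendar days to April 14, 2023 gives July 18, 2023, which is the last day of the standstill period.
The last day of the consultation period: 47 calendar days after July 18, 2023 is September 3, 2023.
The date termination becomes effective: 14 calendar days after September 3, 2023 is September 17, 2023.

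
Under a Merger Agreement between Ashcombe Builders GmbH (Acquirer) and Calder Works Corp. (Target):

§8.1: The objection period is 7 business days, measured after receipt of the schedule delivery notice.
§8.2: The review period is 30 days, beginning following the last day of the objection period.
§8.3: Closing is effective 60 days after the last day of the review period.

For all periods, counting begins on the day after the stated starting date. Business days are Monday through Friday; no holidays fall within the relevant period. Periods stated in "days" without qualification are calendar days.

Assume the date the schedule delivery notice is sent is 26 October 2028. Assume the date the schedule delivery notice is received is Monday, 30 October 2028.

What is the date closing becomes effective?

The last day of the objection period: 7 business days after Monday, 30 October 2028, skipping weekends — Oct 31, Nov 1, Nov 2, Nov 3, Nov 6, Nov 7, Nov 8 — lands on Wednesday, 8 November 2028.
Adding 30 calendar days to 8 November 2028 gives 8 December 2028, which is the last day of the review period.
Adding 60 calendar days to 8 December 2028 gives 6 February 2029, which is the date closing becomes effective.

6 February 2029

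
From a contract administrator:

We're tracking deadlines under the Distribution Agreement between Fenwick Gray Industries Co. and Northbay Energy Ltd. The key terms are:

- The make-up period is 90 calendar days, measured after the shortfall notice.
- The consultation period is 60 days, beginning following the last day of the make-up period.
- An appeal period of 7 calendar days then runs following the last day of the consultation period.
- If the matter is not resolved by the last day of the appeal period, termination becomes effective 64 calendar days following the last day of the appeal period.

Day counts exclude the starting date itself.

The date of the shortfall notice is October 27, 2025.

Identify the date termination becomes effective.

The last day of the make-up period: October 27, 2025 + 90 days = January 25, 2026.
The last day of the consultation period: January 25, 2026 + 60 days = March 26, 2026.
The last day of the appeal period: March 26, 2026 + 7 days = April 2, 2026.
Adding 64 calendar days to April 2, 2026 gives June 5, 2026, which is the date termination becomes effective.

June 5, 2026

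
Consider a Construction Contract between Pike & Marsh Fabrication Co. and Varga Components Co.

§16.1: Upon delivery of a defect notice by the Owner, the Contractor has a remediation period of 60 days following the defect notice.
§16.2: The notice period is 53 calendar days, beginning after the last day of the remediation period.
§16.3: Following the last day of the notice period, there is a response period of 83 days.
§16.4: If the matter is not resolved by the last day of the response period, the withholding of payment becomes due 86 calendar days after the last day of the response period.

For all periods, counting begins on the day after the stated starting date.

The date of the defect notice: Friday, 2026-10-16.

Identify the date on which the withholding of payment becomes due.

Adding 60 calendar days to 2026-10-16 gives 2026-12-15, which is the last day of the remediation period.
Adding 53 calendar days to 2026-12-15 gives 2027-02-06, which is the last day of the notice period.
The last day of the response period: 83 calendar days after 2027-02-06 is 2027-04-30.
The date on which the withholding of payment becomes due: 2027-04-30 + 86 days = 2027-07-25.

2027-07-25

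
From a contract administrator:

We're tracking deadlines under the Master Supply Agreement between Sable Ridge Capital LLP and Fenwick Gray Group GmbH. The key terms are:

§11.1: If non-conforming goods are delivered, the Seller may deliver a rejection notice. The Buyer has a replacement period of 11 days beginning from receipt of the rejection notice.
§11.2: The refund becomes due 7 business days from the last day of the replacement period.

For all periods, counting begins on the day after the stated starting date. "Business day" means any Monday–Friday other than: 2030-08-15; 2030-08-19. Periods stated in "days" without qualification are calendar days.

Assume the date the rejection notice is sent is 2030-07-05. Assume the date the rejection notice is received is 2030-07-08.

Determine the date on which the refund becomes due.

2030-07-30

The last day of the replacement period: 2030-07-08 + 11 days = 2030-07-19.
From Friday, 2030-07-19, 7 business days (Jul 22, Jul 23, Jul 24, Jul 25, Jul 26, Jul 29, Jul 30, skipping weekends) brings us to Tuesday, 2030-07-30, which is the date on which the refund becomes due.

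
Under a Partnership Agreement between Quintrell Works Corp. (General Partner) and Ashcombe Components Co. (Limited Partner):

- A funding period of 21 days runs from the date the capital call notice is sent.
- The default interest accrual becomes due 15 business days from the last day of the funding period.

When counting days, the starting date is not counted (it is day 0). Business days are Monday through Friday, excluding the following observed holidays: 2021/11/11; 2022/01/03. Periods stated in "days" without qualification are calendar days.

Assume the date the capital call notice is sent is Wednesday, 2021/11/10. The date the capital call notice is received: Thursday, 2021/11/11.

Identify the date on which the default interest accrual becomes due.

Adding 21 calendar days to 2021/11/10 gives 2021/12/01, which is the last day of the funding period.
From Wednesday, 2021/12/01, 15 business days (Dec 2, Dec 3, Dec 6, Dec 7, …, Dec 20, Dec 21, Dec 22, skipping weekends) brings us to Wednesday, 2021/12/22, which is the date on which the default interest accrual becomes due.

2021/12/22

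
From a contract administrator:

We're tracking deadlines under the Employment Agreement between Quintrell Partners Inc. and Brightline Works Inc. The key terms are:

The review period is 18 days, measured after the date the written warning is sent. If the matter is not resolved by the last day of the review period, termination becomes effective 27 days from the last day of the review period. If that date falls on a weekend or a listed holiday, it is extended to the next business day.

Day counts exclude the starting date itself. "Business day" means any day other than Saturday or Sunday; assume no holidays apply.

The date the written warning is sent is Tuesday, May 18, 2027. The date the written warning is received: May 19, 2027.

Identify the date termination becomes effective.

Adding 18 calendar days to May 18, 2027 gives June 5, 2027, which is the last day of the review period.
The date termination becomes effective: June 5, 2027 + 27 days = July 2, 2027. July 2, 2027 is a Friday, so no roll-forward applies.

July 2, 2027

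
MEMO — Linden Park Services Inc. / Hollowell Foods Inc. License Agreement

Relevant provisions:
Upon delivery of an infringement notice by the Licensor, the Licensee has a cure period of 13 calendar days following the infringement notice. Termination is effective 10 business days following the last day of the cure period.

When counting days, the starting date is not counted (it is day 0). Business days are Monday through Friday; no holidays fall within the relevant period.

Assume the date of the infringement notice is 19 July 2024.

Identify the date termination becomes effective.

15 August 2024

Adding 13 calendar days to 19 July 2024 gives 1 August 2024, which is the last day of the cure period.
From Thursday, 1 August 2024, 10 business days (Aug 2, Aug 5, Aug 6, Aug 7, Aug 8, Aug 9, Aug 12, Aug 13, Aug 14, Aug 15, skipping weekends) brings us to Thursday, 15 August 2024, which is the date termination becomes effective.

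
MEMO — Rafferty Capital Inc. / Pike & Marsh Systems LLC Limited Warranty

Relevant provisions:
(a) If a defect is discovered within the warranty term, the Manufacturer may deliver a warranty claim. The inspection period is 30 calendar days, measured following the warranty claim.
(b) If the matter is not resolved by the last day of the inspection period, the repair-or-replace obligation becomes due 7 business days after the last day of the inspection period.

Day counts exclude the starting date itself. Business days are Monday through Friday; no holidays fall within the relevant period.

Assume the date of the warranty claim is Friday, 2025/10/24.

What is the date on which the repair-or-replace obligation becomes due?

The last day of the inspection period: 30 calendar days after 2025/10/24 is 2025/11/23.
From Sunday, 2025/11/23, 7 business days (Nov 24, Nov 25, Nov 26, Nov 27, Nov 28, Dec 1, Dec 2, skipping weekends) brings us to Tuesday, 2025/12/02, which is the date on which the repair-or-replace obligation becomes due.

2025/12/02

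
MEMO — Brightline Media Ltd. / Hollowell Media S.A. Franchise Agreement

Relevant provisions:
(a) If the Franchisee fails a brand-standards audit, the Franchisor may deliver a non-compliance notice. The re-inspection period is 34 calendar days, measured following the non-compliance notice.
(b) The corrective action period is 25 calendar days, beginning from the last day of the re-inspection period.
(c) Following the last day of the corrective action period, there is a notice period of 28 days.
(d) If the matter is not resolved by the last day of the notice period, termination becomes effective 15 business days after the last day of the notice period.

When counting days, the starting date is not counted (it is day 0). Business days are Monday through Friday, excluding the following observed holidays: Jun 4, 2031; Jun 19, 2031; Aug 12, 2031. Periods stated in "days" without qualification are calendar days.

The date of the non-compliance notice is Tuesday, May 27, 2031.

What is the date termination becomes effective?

Sep 12, 2031

The last day of the re-inspection period: 34 calendar days after May 27, 2031 is Jun 30, 2031.
The last day of the corrective action period: 25 calendar days after Jun 30, 2031 is Jul 25, 2031.
The last day of the notice period: Jul 25, 2031 + 28 days = Aug 22, 2031.
The date termination becomes effective: 15 business days after Friday, Aug 22, 2031, skipping weekends — Aug 25, Aug 26, Aug 27, Aug 28, …, Sep 10, Sep 11, Sep 12 — lands on Friday, Sep 12, 2031.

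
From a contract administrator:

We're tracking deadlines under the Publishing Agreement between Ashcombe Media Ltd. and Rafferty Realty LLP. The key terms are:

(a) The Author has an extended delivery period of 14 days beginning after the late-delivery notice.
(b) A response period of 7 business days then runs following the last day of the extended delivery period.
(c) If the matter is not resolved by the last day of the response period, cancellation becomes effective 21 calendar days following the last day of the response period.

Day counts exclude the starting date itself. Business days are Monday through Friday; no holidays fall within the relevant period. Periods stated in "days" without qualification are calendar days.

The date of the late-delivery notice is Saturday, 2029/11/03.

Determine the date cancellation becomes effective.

The last day of the extended delivery period: 14 calendar days after 2029/11/03 is 2029/11/17.
From Saturday, 2029/11/17, 7 business days (Nov 19, Nov 20, Nov 21, Nov 22, Nov 23, Nov 26, Nov 27, skipping weekends) brings us to Tuesday, 2029/11/27, which is the last day of the response period.
Adding 21 calendar days to 2029/11/27 gives 2029/12/18, which is the date cancellation becomes effective.

2029/12/18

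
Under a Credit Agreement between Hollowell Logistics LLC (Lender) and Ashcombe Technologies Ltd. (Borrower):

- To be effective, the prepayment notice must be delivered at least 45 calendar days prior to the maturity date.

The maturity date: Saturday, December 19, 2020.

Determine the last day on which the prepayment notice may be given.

November 4, 2020

December 19, 2020 minus 45 days is November 4, 2020.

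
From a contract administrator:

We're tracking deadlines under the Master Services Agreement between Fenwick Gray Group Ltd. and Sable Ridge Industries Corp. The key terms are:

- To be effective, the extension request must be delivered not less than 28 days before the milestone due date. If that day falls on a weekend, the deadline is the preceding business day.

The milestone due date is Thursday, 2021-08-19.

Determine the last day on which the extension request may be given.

2021-08-19 minus 28 days is 2021-07-22. That is a Thursday, so no adjustment is needed.

2021-07-22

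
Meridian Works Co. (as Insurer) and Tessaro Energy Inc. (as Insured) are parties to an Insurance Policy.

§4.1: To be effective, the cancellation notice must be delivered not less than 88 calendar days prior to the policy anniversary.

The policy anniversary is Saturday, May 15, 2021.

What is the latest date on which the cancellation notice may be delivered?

Feb 16, 2021

May 15, 2021 minus 88 days is Feb 16, 2021.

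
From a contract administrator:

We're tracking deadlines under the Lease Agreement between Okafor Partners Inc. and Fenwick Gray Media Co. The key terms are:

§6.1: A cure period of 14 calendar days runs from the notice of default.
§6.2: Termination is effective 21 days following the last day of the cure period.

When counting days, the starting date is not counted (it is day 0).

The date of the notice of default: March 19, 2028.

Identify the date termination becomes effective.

April 23, 2028

The last day of the cure period: March 19, 2028 + 14 days = April 2, 2028.
The date termination becomes effective: 21 calendar days after April 2, 2028 is April 23, 2028.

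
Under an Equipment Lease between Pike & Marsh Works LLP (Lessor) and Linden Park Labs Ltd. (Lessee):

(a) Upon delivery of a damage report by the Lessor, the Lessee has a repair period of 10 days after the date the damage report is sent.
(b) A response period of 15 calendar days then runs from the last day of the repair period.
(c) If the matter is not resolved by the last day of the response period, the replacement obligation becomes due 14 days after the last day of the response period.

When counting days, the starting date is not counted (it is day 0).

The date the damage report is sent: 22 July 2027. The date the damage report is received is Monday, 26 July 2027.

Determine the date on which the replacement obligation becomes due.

The last day of the repair period: 22 July 2027 + 10 days = 1 August 2027.
The last day of the response period: 1 August 2027 + 15 days = 16 August 2027.
Adding 14 calendar days to 16 August 2027 gives 30 August 2027, which is the date on which the replacement obligation becomes due.

30 August 2027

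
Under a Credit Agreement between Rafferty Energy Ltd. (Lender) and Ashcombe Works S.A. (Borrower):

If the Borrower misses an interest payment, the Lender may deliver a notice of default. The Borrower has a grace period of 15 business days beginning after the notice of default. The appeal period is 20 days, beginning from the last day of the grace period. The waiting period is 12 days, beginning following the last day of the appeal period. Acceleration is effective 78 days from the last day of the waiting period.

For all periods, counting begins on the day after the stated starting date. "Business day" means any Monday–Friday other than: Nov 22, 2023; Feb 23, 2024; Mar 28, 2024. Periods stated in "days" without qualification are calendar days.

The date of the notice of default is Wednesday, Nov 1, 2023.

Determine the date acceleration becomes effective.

Mar 12, 2024

The last day of the grace period: counting 15 business days from Wednesday, Nov 1, 2023 (Nov 2, Nov 3, Nov 6, Nov 7, …, Nov 20, Nov 21, Nov 23, skipping weekends and the listed holiday on Nov 22) reaches Thursday, Nov 23, 2023.
The last day of the appeal period: 20 calendar days after Nov 23, 2023 is Dec 13, 2023.
The last day of the waiting period: 12 calendar days after Dec 13, 2023 is Dec 25, 2023.
The date acceleration becomes effective: Dec 25, 2023 + 78 days = Mar 12, 2024.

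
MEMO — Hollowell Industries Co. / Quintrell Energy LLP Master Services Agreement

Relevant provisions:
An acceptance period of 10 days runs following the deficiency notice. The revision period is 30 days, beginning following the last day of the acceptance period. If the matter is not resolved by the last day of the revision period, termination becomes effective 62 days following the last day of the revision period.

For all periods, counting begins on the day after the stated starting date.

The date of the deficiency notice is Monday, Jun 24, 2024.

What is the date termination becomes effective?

Oct 4, 2024

The last day of the acceptance period: 10 calendar days after Jun 24, 2024 is Jul 4, 2024.
Adding 30 calendar days to Jul 4, 2024 gives Aug 3, 2024, which is the last day of the revision period.
The date termination becomes effective: 62 calendar days after Aug 3, 2024 is Oct 4, 2024.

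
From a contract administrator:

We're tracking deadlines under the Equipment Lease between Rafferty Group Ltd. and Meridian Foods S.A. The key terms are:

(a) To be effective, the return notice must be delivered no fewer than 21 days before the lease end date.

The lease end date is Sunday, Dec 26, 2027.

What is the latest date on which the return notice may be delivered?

Counting back 21 calendar days from Dec 26, 2027 gives Dec 5, 2027.

Dec 5, 2027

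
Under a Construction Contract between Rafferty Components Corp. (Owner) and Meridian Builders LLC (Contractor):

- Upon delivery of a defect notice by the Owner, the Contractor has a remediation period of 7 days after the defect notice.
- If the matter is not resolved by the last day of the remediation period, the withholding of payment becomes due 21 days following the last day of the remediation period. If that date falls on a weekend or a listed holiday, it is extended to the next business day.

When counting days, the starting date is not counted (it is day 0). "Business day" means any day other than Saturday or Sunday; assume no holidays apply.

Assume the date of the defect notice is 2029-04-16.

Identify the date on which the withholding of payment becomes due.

Adding 7 calendar days to 2029-04-16 gives 2029-04-23, which is the last day of the remediation period.
The date on which the withholding of payment becomes due: 21 calendar days after 2029-04-23 is 2029-05-14. 2029-05-14 is a Monday, so no roll-forward applies.

2029-05-14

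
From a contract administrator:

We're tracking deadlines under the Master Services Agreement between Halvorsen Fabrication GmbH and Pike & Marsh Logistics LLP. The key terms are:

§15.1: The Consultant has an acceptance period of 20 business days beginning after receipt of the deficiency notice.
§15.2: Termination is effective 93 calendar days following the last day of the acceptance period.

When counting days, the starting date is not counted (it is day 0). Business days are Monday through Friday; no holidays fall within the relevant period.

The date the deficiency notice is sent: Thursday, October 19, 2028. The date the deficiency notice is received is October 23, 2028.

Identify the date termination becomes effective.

February 21, 2029

The last day of the acceptance period: 20 business days after Monday, October 23, 2028, skipping weekends — Oct 24, Oct 25, Oct 26, Oct 27, …, Nov 16, Nov 17, Nov 20 — lands on Monday, November 20, 2028.
The date termination becomes effective: 93 calendar days after November 20, 2028 is February 21, 2029.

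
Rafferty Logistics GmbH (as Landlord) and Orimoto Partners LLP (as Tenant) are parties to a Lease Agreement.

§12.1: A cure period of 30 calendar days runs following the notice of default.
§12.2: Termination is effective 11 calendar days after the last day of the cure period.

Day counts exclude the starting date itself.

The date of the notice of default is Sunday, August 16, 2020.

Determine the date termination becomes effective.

September 26, 2020

Adding 30 calendar days to August 16, 2020 gives September 15, 2020, which is the last day of the cure period.
The date termination becomes effective: September 15, 2020 + 11 days = September 26, 2020.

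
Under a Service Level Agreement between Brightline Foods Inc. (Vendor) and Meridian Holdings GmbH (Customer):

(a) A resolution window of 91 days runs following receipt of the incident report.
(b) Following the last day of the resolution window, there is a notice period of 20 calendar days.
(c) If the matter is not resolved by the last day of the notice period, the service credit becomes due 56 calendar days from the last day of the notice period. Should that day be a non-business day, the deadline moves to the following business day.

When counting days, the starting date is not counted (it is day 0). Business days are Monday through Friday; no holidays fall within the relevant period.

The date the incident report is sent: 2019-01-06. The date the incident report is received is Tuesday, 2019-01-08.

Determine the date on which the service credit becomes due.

2019-06-24

The last day of the resolution window: 91 calendar days after 2019-01-08 is 2019-04-09.
The last day of the notice period: 20 calendar days after 2019-04-09 is 2019-04-29.
The date on which the service credit becomes due: 2019-04-29 + 56 days = 2019-06-24. 2019-06-24 is a Monday, so no roll-forward applies.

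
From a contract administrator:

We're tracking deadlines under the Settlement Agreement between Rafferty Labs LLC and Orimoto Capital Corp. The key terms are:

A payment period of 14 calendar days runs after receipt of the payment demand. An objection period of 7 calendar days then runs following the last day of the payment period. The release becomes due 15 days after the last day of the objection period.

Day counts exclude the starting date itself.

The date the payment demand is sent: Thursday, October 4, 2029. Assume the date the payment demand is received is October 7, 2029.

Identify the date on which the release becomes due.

The last day of the payment period: 14 calendar days after October 7, 2029 is October 21, 2029.
Adding 7 calendar days to October 21, 2029 gives October 28, 2029, which is the last day of the objection period.
The date on which the release becomes due: October 28, 2029 + 15 days = November 12, 2029.

November 12, 2029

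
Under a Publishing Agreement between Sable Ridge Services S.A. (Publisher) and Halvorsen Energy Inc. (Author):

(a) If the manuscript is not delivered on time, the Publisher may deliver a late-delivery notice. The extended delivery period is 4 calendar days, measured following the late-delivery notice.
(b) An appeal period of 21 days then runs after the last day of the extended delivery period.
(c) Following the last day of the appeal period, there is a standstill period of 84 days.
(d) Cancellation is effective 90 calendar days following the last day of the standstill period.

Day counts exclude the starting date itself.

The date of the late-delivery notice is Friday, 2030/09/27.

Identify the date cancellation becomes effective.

The last day of the extended delivery period: 4 calendar days after 2030/09/27 is 2030/10/01.
Adding 21 calendar days to 2030/10/01 gives 2030/10/22, which is the last day of the appeal period.
Adding 84 calendar days to 2030/10/22 gives 2031/01/14, which is the last day of the standstill period.
The date cancellation becomes effective: 90 calendar days after 2031/01/14 is 2031/04/14.

2031/04/14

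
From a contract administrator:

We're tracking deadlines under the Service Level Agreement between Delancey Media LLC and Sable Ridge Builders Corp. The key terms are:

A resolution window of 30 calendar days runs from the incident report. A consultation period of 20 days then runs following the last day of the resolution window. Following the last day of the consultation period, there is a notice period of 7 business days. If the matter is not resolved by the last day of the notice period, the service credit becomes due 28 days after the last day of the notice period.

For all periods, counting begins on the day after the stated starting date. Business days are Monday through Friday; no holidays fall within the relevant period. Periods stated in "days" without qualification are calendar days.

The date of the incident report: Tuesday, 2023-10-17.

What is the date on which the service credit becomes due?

2024-01-12

Adding 30 calendar days to 2023-10-17 gives 2023-11-16, which is the last day of the resolution window.
The last day of the consultation period: 2023-11-16 + 20 days = 2023-12-06.
The last day of the notice period: counting 7 business days from Wednesday, 2023-12-06 (Dec 7, Dec 8, Dec 11, Dec 12, Dec 13, Dec 14, Dec 15, skipping weekends) reaches Friday, 2023-12-15.
The date on which the service credit becomes due: 28 calendar days after 2023-12-15 is 2024-01-12.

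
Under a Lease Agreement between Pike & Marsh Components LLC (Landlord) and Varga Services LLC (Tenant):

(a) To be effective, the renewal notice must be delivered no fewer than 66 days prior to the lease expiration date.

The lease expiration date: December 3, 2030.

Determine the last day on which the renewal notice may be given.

December 3, 2030 minus 66 days is September 28, 2030.

September 28, 2030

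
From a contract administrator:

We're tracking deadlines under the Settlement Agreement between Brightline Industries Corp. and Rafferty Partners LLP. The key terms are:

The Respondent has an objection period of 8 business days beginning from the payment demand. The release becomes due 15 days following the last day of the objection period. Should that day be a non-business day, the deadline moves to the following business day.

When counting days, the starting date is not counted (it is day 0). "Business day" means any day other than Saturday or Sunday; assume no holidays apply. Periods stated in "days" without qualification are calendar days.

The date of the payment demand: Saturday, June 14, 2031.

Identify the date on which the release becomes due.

The last day of the objection period: 8 business days after Saturday, June 14, 2031, skipping weekends — Jun 16, Jun 17, Jun 18, Jun 19, Jun 20, Jun 23, Jun 24, Jun 25 — lands on Wednesday, June 25, 2031.
The date on which the release becomes due: 15 calendar days after June 25, 2031 is July 10, 2031. July 10, 2031 is a Thursday, so no roll-forward applies.

July 10, 2031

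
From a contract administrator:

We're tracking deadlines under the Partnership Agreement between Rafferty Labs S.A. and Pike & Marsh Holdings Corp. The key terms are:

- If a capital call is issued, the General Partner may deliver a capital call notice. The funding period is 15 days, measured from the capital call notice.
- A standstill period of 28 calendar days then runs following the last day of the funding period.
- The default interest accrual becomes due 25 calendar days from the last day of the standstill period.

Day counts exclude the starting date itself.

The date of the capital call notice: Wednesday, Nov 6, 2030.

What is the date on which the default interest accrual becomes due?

Jan 13, 2031

Adding 15 calendar days to Nov 6, 2030 gives Nov 21, 2030, which is the last day of the funding period.
Adding 28 calendar days to Nov 21, 2030 gives Dec 19, 2030, which is the last day of the standstill period.
The date on which the default interest accrual becomes due: 25 calendar days after Dec 19, 2030 is Jan 13, 2031.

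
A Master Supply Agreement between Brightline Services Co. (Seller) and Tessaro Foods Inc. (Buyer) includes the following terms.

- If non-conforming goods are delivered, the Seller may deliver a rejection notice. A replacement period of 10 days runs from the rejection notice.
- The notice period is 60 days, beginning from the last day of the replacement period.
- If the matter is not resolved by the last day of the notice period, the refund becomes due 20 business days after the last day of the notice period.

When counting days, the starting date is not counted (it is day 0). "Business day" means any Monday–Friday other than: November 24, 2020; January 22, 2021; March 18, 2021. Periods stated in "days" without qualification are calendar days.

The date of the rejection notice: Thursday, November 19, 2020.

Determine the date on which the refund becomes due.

February 25, 2021

The last day of the replacement period: November 19, 2020 + 10 days = November 29, 2020.
Adding 60 calendar days to November 29, 2020 gives January 28, 2021, which is the last day of the notice period.
From Thursday, January 28, 2021, 20 business days (Jan 29, Feb 1, Feb 2, Feb 3, …, Feb 23, Feb 24, Feb 25, skipping weekends) brings us to Thursday, February 25, 2021, which is the date on which the refund becomes due.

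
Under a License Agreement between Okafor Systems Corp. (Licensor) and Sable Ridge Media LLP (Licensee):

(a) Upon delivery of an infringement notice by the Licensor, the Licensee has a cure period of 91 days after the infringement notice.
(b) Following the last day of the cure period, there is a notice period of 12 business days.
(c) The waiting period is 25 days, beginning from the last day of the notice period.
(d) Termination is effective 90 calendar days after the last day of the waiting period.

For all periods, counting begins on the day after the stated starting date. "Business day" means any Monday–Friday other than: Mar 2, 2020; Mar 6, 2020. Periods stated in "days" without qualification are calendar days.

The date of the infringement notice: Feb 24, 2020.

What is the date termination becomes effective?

Oct 3, 2020

Adding 91 calendar days to Feb 24, 2020 gives May 25, 2020, which is the last day of the cure period.
From Monday, May 25, 2020, 12 business days (May 26, May 27, May 28, May 29, …, Jun 8, Jun 9, Jun 10, skipping weekends) brings us to Wednesday, Jun 10, 2020, which is the last day of the notice period.
Adding 25 calendar days to Jun 10, 2020 gives Jul 5, 2020, which is the last day of the waiting period.
The date termination becomes effective: 90 calendar days after Jul 5, 2020 is Oct 3, 2020.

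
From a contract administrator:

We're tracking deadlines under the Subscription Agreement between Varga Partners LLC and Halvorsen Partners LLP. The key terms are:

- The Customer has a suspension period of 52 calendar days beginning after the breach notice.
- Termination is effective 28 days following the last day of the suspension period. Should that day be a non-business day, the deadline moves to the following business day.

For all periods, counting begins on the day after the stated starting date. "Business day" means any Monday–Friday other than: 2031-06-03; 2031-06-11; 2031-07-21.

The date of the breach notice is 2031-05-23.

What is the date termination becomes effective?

The last day of the suspension period: 52 calendar days after 2031-05-23 is 2031-07-14.
The date termination becomes effective: 2031-07-14 + 28 days = 2031-08-11. 2031-08-11 is a Monday and is not a listed holiday, so no roll-forward applies.

2031-08-11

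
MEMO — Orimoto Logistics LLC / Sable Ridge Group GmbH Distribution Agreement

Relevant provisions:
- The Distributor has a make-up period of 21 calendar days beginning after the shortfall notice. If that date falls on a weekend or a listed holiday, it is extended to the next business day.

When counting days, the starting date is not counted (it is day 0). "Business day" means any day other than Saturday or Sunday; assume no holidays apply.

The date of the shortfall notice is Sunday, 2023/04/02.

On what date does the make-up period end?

2023/04/24

The last day of the make-up period: 2023/04/02 + 21 days = 2023/04/23. That falls on a Sunday, so it rolls to the next business day, Monday, 2023/04/24.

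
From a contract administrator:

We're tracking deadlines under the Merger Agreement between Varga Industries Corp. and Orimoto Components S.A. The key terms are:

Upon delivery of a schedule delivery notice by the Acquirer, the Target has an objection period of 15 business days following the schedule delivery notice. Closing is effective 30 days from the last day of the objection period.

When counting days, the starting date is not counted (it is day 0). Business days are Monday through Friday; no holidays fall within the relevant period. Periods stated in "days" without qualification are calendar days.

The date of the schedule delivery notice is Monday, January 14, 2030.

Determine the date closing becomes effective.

From Monday, January 14, 2030, 15 business days (Jan 15, Jan 16, Jan 17, Jan 18, …, Jan 31, Feb 1, Feb 4, skipping weekends) brings us to Monday, February 4, 2030, which is the last day of the objection period.
Adding 30 calendar days to February 4, 2030 gives March 6, 2030, which is the date closing becomes effective.

March 6, 2030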